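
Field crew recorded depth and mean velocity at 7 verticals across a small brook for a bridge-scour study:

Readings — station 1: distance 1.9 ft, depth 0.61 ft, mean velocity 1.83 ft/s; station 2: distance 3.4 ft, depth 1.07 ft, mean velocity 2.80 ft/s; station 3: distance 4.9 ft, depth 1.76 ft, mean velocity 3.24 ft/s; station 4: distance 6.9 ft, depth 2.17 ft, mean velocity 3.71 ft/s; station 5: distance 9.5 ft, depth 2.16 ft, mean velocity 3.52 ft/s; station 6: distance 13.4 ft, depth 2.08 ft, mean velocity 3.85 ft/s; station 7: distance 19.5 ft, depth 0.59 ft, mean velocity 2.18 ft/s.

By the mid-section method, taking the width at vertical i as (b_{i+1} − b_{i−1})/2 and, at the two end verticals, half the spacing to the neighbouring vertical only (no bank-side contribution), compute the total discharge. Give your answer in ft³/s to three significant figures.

w_1 = (3.4 − 1.9)/2 = 0.75 ft; q_1 = 1.83 × 0.61 × 0.75 = 0.8372 ft³/s
w_2 = (4.9 − 1.9)/2 = 1.5 ft; q_2 = 2.80 × 1.07 × 1.5 = 4.494 ft³/s
w_3 = (6.9 − 3.4)/2 = 1.75 ft; q_3 = 3.24 × 1.76 × 1.75 = 9.979 ft³/s
w_4 = (9.5 − 4.9)/2 = 2.3 ft; q_4 = 3.71 × 2.17 × 2.3 = 18.52 ft³/s
w_5 = (13.4 − 6.9)/2 = 3.25 ft; q_5 = 3.52 × 2.16 × 3.25 = 24.71 ft³/s
w_6 = (19.5 − 9.5)/2 = 5 ft; q_6 = 3.85 × 2.08 × 5 = 40.04 ft³/s
w_7 = (19.5 − 13.4)/2 = 3.05 ft; q_7 = 2.18 × 0.59 × 3.05 = 3.923 ft³/s
Q = Σ qᵢ = 102.5 ft³/s

103 ft³/s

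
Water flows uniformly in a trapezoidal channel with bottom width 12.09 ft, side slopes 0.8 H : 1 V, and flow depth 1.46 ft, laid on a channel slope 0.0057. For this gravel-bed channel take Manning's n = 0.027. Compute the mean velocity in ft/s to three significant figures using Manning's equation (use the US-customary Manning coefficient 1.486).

A = (b + z·y)·y = (12.09 + 0.8×1.46)×1.46 = 19.36 ft²
P = b + 2y√(1+z²) = 12.09 + 2×1.46×√(1+0.8²) = 15.83 ft
R = A/P = 19.36/15.83 = 1.223 ft
Q = (1.486/n)·A·R^(2/3)·S^(1/2) = (1.486/0.027) × 19.36 × 1.223^(2/3) × 0.0057^(1/2) = 91.97 ft³/s
V = Q/A = 91.97/19.36 = 4.752 ft/s

4.75 ft/s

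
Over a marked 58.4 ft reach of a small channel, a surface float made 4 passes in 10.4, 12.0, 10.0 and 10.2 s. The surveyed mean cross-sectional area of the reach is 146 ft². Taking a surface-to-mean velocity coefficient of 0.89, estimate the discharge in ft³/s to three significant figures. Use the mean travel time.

713 ft³/s

t̄ = (10.4 + 12.0 + 10.0 + 10.2) / 4 = 10.65 s
v_surface = L / t̄ = 58.4 / 10.65 = 5.484 ft/s
v_mean = 0.89 × 5.484 = 4.880 ft/s
Q = A × v_mean = 146 × 4.880 = 712.5 ft³/s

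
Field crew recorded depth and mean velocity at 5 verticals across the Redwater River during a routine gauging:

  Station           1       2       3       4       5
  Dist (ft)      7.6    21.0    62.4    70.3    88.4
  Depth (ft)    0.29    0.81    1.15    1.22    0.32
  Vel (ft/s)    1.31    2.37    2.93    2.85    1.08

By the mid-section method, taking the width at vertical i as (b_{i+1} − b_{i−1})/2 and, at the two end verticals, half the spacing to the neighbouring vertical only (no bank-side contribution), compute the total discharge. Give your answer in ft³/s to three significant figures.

187 ft³/s

w_1 = (21.0 − 7.6)/2 = 6.7 ft; q_1 = 1.31 × 0.29 × 6.7 = 2.545 ft³/s
w_2 = (62.4 − 7.6)/2 = 27.4 ft; q_2 = 2.37 × 0.81 × 27.4 = 52.60 ft³/s
w_3 = (70.3 − 21.0)/2 = 24.65 ft; q_3 = 2.93 × 1.15 × 24.65 = 83.06 ft³/s
w_4 = (88.4 − 62.4)/2 = 13 ft; q_4 = 2.85 × 1.22 × 13 = 45.20 ft³/s
w_5 = (88.4 − 70.3)/2 = 9.05 ft; q_5 = 1.08 × 0.32 × 9.05 = 3.128 ft³/s
Q = Σ qᵢ = 186.5 ft³/s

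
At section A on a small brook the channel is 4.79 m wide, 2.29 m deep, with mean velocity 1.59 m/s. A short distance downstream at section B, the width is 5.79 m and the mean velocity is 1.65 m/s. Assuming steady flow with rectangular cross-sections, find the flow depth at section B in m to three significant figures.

1.83 m

Q = A₁V₁ = (4.79×2.29) × 1.59 = 17.44 m³/s
d₂ = Q/(b₂ V₂) = 17.44/(5.79×1.65) = 1.826 m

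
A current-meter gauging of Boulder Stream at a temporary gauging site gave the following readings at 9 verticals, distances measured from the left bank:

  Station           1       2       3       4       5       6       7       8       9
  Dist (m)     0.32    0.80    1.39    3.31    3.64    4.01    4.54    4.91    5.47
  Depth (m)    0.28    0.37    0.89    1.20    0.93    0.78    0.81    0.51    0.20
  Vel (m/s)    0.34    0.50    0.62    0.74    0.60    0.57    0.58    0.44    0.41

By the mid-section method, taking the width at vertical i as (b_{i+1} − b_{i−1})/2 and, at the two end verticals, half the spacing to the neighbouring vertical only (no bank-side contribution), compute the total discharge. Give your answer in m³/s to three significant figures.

2.55 m³/s

w_1 = (0.80 − 0.32)/2 = 0.24 m; q_1 = 0.34 × 0.28 × 0.24 = 0.02285 m³/s
w_2 = (1.39 − 0.32)/2 = 0.535 m; q_2 = 0.50 × 0.37 × 0.535 = 0.09898 m³/s
w_3 = (3.31 − 0.80)/2 = 1.255 m; q_3 = 0.62 × 0.89 × 1.255 = 0.6925 m³/s
w_4 = (3.64 − 1.39)/2 = 1.125 m; q_4 = 0.74 × 1.20 × 1.125 = 0.9990 m³/s
w_5 = (4.01 − 3.31)/2 = 0.35 m; q_5 = 0.60 × 0.93 × 0.35 = 0.1953 m³/s
w_6 = (4.54 − 3.64)/2 = 0.45 m; q_6 = 0.57 × 0.78 × 0.45 = 0.2001 m³/s
w_7 = (4.91 − 4.01)/2 = 0.45 m; q_7 = 0.58 × 0.81 × 0.45 = 0.2114 m³/s
w_8 = (5.47 − 4.54)/2 = 0.465 m; q_8 = 0.44 × 0.51 × 0.465 = 0.1043 m³/s
w_9 = (5.47 − 4.91)/2 = 0.28 m; q_9 = 0.41 × 0.20 × 0.28 = 0.02296 m³/s
Q = Σ qᵢ = 2.547 m³/s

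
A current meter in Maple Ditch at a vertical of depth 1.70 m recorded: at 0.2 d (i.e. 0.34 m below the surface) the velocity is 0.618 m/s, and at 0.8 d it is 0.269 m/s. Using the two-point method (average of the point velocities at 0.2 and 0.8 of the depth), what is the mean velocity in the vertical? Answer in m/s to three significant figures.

v̄ = (0.618 + 0.269) / 2 = 0.4435 m/s

0.444 m/s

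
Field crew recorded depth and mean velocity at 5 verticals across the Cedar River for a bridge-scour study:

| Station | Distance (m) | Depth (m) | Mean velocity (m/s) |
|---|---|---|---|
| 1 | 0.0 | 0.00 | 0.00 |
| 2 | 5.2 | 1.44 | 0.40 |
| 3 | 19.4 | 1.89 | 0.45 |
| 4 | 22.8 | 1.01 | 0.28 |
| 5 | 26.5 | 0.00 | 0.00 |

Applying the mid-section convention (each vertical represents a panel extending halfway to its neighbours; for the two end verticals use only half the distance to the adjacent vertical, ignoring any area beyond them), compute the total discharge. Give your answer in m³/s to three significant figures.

14.1 m³/s

w_2 = (19.4 − 0.0)/2 = 9.7 m; q_2 = 0.40 × 1.44 × 9.7 = 5.587 m³/s
w_3 = (22.8 − 5.2)/2 = 8.8 m; q_3 = 0.45 × 1.89 × 8.8 = 7.484 m³/s
w_4 = (26.5 − 19.4)/2 = 3.55 m; q_4 = 0.28 × 1.01 × 3.55 = 1.004 m³/s
Stations 1, 5 contribute zero (depth or velocity is 0).
Q = Σ qᵢ = 14.08 m³/s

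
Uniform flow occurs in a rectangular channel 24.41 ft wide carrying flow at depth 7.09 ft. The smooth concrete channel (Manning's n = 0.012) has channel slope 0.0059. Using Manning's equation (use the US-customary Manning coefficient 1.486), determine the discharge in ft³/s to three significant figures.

A = b·y = 24.41 × 7.09 = 173.1 ft²
P = b + 2y = 24.41 + 2×7.09 = 38.59 ft
R = A/P = 173.1/38.59 = 4.485 ft
Q = (1.486/n)·A·R^(2/3)·S^(1/2) = (1.486/0.012) × 173.1 × 4.485^(2/3) × 0.0059^(1/2) = 4477 ft³/s

4480 ft³/s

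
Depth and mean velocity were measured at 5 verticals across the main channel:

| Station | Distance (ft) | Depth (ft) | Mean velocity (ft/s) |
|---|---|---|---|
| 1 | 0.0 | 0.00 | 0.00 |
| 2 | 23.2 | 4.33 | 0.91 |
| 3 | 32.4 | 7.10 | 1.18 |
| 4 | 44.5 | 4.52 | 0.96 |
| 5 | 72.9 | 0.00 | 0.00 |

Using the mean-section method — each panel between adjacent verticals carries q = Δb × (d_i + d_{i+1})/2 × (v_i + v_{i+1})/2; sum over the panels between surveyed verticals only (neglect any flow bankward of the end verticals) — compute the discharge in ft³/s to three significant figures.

Panel 1-2: Δb = 23.2 ft, d̄ = (0.00+4.33)/2 = 2.165, v̄ = (0.00+0.91)/2 = 0.455 → q = 23.2×2.165×0.455 = 22.85 ft³/s
Panel 2-3: Δb = 9.2 ft, d̄ = (4.33+7.10)/2 = 5.715, v̄ = (0.91+1.18)/2 = 1.045 → q = 9.2×5.715×1.045 = 54.94 ft³/s
Panel 3-4: Δb = 12.1 ft, d̄ = (7.10+4.52)/2 = 5.81, v̄ = (1.18+0.96)/2 = 1.07 → q = 12.1×5.81×1.07 = 75.22 ft³/s
Panel 4-5: Δb = 28.4 ft, d̄ = (4.52+0.00)/2 = 2.26, v̄ = (0.96+0.00)/2 = 0.48 → q = 28.4×2.26×0.48 = 30.81 ft³/s
Q = Σ q = 183.8 ft³/s

184 ft³/s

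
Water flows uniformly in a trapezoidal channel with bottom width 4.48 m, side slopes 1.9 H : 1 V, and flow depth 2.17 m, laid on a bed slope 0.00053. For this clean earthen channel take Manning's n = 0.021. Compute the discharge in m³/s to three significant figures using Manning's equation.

25.0 m³/s

A = (b + z·y)·y = (4.48 + 1.9×2.17)×2.17 = 18.67 m²
P = b + 2y√(1+z²) = 4.48 + 2×2.17×√(1+1.9²) = 13.80 m
R = A/P = 18.67/13.80 = 1.353 m
Q = (1/n)·A·R^(2/3)·S^(1/2) = (1/0.021) × 18.67 × 1.353^(2/3) × 0.00053^(1/2) = 25.04 m³/s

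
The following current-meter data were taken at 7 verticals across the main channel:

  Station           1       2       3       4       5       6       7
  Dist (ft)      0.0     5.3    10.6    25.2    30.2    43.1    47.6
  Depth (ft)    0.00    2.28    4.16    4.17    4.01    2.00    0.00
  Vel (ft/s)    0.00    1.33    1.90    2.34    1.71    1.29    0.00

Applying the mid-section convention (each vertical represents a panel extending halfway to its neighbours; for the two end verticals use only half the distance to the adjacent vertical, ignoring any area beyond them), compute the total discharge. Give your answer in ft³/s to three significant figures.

w_2 = (10.6 − 0.0)/2 = 5.3 ft; q_2 = 1.33 × 2.28 × 5.3 = 16.07 ft³/s
w_3 = (25.2 − 5.3)/2 = 9.95 ft; q_3 = 1.90 × 4.16 × 9.95 = 78.64 ft³/s
w_4 = (30.2 − 10.6)/2 = 9.8 ft; q_4 = 2.34 × 4.17 × 9.8 = 95.63 ft³/s
w_5 = (43.1 − 25.2)/2 = 8.95 ft; q_5 = 1.71 × 4.01 × 8.95 = 61.37 ft³/s
w_6 = (47.6 − 30.2)/2 = 8.7 ft; q_6 = 1.29 × 2.00 × 8.7 = 22.45 ft³/s
Stations 1, 7 contribute zero (depth or velocity is 0).
Q = Σ qᵢ = 274.2 ft³/s

274 ft³/s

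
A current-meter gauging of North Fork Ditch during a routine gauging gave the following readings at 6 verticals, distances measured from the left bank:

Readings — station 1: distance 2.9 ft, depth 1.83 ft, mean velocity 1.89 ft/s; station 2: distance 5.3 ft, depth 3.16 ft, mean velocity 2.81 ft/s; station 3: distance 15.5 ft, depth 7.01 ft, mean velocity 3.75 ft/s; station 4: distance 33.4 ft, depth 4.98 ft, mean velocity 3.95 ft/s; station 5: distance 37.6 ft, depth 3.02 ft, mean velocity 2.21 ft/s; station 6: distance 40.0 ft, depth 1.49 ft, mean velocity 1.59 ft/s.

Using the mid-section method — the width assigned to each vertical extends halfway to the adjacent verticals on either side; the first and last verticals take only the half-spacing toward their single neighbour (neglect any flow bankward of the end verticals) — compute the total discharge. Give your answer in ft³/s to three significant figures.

w_1 = (5.3 − 2.9)/2 = 1.2 ft; q_1 = 1.89 × 1.83 × 1.2 = 4.150 ft³/s
w_2 = (15.5 − 2.9)/2 = 6.3 ft; q_2 = 2.81 × 3.16 × 6.3 = 55.94 ft³/s
w_3 = (33.4 − 5.3)/2 = 14.05 ft; q_3 = 3.75 × 7.01 × 14.05 = 369.3 ft³/s
w_4 = (37.6 − 15.5)/2 = 11.05 ft; q_4 = 3.95 × 4.98 × 11.05 = 217.4 ft³/s
w_5 = (40.0 − 33.4)/2 = 3.3 ft; q_5 = 2.21 × 3.02 × 3.3 = 22.02 ft³/s
w_6 = (40.0 − 37.6)/2 = 1.2 ft; q_6 = 1.59 × 1.49 × 1.2 = 2.843 ft³/s
Q = Σ qᵢ = 671.7 ft³/s

672 ft³/s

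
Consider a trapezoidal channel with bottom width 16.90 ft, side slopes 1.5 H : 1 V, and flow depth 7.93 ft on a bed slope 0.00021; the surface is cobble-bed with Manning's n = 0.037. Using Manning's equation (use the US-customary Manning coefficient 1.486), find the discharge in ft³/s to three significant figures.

A = (b + z·y)·y = (16.90 + 1.5×7.93)×7.93 = 228.3 ft²
P = b + 2y√(1+z²) = 16.90 + 2×7.93×√(1+1.5²) = 45.49 ft
R = A/P = 228.3/45.49 = 5.019 ft
Q = (1.486/n)·A·R^(2/3)·S^(1/2) = (1.486/0.037) × 228.3 × 5.019^(2/3) × 0.00021^(1/2) = 389.6 ft³/s

390 ft³/s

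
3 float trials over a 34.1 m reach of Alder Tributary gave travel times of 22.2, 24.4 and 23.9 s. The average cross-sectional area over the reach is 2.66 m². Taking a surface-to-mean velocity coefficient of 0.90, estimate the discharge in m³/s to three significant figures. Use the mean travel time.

t̄ = (22.2 + 24.4 + 23.9) / 3 = 23.5 s
v_surface = L / t̄ = 34.1 / 23.5 = 1.451 m/s
v_mean = 0.90 × 1.451 = 1.306 m/s
Q = A × v_mean = 2.66 × 1.306 = 3.474 m³/s

3.47 m³/s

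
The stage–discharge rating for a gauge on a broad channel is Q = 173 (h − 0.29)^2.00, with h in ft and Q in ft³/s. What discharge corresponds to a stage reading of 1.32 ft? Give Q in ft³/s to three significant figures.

Q = 173 × (1.32 − 0.29)^2.00 = 173 × 1.03^2.00 = 183.5 ft³/s

184 ft³/s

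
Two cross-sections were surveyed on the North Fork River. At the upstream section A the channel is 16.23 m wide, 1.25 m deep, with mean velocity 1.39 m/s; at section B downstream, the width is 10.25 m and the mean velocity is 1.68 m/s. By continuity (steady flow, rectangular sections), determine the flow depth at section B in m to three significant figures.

Q = A₁V₁ = (16.23×1.25) × 1.39 = 28.20 m³/s
d₂ = Q/(b₂ V₂) = 28.20/(10.25×1.68) = 1.638 m

1.64 m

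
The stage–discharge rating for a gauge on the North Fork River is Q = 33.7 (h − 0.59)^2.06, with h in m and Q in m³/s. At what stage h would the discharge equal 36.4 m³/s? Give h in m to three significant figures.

1.63 m

h − h₀ = (Q/C)^(1/b) = (36.4/33.7)^(1/2.06) = 1.038 m
h = 0.59 + 1.038 = 1.628 m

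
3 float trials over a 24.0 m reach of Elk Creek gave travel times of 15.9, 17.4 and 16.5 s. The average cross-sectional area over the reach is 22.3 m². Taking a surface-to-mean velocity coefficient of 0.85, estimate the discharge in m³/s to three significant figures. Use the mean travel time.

27.4 m³/s

t̄ = (15.9 + 17.4 + 16.5) / 3 = 16.6 s
v_surface = L / t̄ = 24.0 / 16.6 = 1.446 m/s
v_mean = 0.85 × 1.446 = 1.229 m/s
Q = A × v_mean = 22.3 × 1.229 = 27.40 m³/s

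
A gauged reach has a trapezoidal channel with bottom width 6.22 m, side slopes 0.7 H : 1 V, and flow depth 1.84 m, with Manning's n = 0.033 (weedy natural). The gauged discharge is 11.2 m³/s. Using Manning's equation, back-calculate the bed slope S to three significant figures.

A = (b + z·y)·y = (6.22 + 0.7×1.84)×1.84 = 13.81 m²
P = b + 2y√(1+z²) = 6.22 + 2×1.84×√(1+0.7²) = 10.71 m
R = A/P = 13.81/10.71 = 1.290 m
S = (Q·n / (1·A·R^(2/3)))² = (11.2×0.033 / (1×13.81×1.185))² = 0.0005099

0.000510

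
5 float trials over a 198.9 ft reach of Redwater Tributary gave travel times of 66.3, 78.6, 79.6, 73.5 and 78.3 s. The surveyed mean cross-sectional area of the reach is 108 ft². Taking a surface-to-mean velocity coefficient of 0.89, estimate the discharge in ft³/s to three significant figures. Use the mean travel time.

254 ft³/s

t̄ = (66.3 + 78.6 + 79.6 + 73.5 + 78.3) / 5 = 75.26 s
v_surface = L / t̄ = 198.9 / 75.26 = 2.643 ft/s
v_mean = 0.89 × 2.643 = 2.352 ft/s
Q = A × v_mean = 108 × 2.352 = 254.0 ft³/s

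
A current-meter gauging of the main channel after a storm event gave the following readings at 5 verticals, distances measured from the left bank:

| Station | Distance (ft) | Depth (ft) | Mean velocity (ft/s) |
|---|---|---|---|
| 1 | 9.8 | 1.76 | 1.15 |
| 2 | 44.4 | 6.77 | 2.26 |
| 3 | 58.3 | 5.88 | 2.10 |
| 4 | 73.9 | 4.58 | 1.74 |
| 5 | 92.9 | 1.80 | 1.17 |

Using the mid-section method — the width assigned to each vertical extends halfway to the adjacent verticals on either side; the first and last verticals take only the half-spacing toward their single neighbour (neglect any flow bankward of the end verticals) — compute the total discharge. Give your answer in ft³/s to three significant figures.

w_1 = (44.4 − 9.8)/2 = 17.3 ft; q_1 = 1.15 × 1.76 × 17.3 = 35.02 ft³/s
w_2 = (58.3 − 9.8)/2 = 24.25 ft; q_2 = 2.26 × 6.77 × 24.25 = 371.0 ft³/s
w_3 = (73.9 − 44.4)/2 = 14.75 ft; q_3 = 2.10 × 5.88 × 14.75 = 182.1 ft³/s
w_4 = (92.9 − 58.3)/2 = 17.3 ft; q_4 = 1.74 × 4.58 × 17.3 = 137.9 ft³/s
w_5 = (92.9 − 73.9)/2 = 9.5 ft; q_5 = 1.17 × 1.80 × 9.5 = 20.01 ft³/s
Q = Σ qᵢ = 746.1 ft³/s

746 ft³/s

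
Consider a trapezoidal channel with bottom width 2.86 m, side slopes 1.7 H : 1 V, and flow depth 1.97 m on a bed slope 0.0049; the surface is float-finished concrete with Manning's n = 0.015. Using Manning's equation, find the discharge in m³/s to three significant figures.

62.7 m³/s

A = (b + z·y)·y = (2.86 + 1.7×1.97)×1.97 = 12.23 m²
P = b + 2y√(1+z²) = 2.86 + 2×1.97×√(1+1.7²) = 10.63 m
R = A/P = 12.23/10.63 = 1.151 m
Q = (1/n)·A·R^(2/3)·S^(1/2) = (1/0.015) × 12.23 × 1.151^(2/3) × 0.0049^(1/2) = 62.68 m³/s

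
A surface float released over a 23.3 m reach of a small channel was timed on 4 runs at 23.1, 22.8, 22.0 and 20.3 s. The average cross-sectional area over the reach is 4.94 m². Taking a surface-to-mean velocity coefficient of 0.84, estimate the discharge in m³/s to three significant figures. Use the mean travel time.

4.38 m³/s

t̄ = (23.1 + 22.8 + 22.0 + 20.3) / 4 = 22.05 s
v_surface = L / t̄ = 23.3 / 22.05 = 1.057 m/s
v_mean = 0.84 × 1.057 = 0.8876 m/s
Q = A × v_mean = 4.94 × 0.8876 = 4.385 m³/s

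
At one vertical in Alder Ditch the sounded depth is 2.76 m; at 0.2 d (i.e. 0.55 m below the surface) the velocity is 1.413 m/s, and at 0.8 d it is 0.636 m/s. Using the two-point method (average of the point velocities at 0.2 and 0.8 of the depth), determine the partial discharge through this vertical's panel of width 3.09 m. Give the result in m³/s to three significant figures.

8.74 m³/s

v̄ = (1.413 + 0.636) / 2 = 1.025 m/s
q = v̄ × d × w = 1.025 × 2.76 × 3.09 = 8.737 m³/s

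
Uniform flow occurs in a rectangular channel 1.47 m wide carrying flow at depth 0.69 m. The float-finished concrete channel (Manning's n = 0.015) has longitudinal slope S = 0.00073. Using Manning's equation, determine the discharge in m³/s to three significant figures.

0.918 m³/s

A = b·y = 1.47 × 0.69 = 1.014 m²
P = b + 2y = 1.47 + 2×0.69 = 2.850 m
R = A/P = 1.014/2.850 = 0.3559 m
Q = (1/n)·A·R^(2/3)·S^(1/2) = (1/0.015) × 1.014 × 0.3559^(2/3) × 0.00073^(1/2) = 0.9175 m³/s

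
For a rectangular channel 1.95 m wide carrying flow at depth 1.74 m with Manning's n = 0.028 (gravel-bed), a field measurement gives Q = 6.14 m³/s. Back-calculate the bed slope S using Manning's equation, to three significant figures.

0.00481

A = b·y = 1.95 × 1.74 = 3.393 m²
P = b + 2y = 1.95 + 2×1.74 = 5.430 m
R = A/P = 3.393/5.430 = 0.6249 m
S = (Q·n / (1·A·R^(2/3)))² = (6.14×0.028 / (1×3.393×0.7309))² = 0.004806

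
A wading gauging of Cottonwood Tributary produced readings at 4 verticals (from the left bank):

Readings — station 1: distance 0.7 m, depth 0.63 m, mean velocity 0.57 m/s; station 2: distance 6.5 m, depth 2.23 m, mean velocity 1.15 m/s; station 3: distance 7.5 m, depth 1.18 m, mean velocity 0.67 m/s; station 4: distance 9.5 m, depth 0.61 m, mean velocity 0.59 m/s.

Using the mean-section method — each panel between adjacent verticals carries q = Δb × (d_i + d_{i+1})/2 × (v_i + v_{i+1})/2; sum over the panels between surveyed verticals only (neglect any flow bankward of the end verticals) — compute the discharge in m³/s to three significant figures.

Panel 1-2: Δb = 5.8 m, d̄ = (0.63+2.23)/2 = 1.43, v̄ = (0.57+1.15)/2 = 0.86 → q = 5.8×1.43×0.86 = 7.133 m³/s
Panel 2-3: Δb = 1 m, d̄ = (2.23+1.18)/2 = 1.705, v̄ = (1.15+0.67)/2 = 0.91 → q = 1×1.705×0.91 = 1.552 m³/s
Panel 3-4: Δb = 2 m, d̄ = (1.18+0.61)/2 = 0.895, v̄ = (0.67+0.59)/2 = 0.63 → q = 2×0.895×0.63 = 1.128 m³/s
Q = Σ q = 9.812 m³/s

9.81 m³/s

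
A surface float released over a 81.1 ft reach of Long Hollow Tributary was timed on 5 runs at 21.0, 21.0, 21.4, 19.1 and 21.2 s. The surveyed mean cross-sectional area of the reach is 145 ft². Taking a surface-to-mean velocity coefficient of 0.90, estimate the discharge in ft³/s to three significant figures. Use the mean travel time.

510 ft³/s

t̄ = (21.0 + 21.0 + 21.4 + 19.1 + 21.2) / 5 = 20.74 s
v_surface = L / t̄ = 81.1 / 20.74 = 3.910 ft/s
v_mean = 0.90 × 3.910 = 3.519 ft/s
Q = A × v_mean = 145 × 3.519 = 510.3 ft³/s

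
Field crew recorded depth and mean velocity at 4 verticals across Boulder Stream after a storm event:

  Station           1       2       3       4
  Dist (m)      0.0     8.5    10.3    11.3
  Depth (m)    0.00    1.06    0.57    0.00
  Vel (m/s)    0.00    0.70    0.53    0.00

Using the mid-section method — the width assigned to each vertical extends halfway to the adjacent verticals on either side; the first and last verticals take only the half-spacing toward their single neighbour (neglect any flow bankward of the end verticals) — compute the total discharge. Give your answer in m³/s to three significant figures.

4.24 m³/s

w_2 = (10.3 − 0.0)/2 = 5.15 m; q_2 = 0.70 × 1.06 × 5.15 = 3.821 m³/s
w_3 = (11.3 − 8.5)/2 = 1.4 m; q_3 = 0.53 × 0.57 × 1.4 = 0.4229 m³/s
Stations 1, 4 contribute zero (depth or velocity is 0).
Q = Σ qᵢ = 4.244 m³/s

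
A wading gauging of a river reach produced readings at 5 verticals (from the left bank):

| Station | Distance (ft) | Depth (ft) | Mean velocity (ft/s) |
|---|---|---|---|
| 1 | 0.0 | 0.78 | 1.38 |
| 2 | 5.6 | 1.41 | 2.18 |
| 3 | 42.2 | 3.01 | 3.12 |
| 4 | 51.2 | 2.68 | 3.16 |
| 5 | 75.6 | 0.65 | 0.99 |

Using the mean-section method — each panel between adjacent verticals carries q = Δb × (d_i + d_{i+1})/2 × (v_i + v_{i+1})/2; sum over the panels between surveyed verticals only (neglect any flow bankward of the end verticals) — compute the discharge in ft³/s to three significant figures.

Panel 1-2: Δb = 5.6 ft, d̄ = (0.78+1.41)/2 = 1.095, v̄ = (1.38+2.18)/2 = 1.78 → q = 5.6×1.095×1.78 = 10.91 ft³/s
Panel 2-3: Δb = 36.6 ft, d̄ = (1.41+3.01)/2 = 2.21, v̄ = (2.18+3.12)/2 = 2.65 → q = 36.6×2.21×2.65 = 214.3 ft³/s
Panel 3-4: Δb = 9 ft, d̄ = (3.01+2.68)/2 = 2.845, v̄ = (3.12+3.16)/2 = 3.14 → q = 9×2.845×3.14 = 80.40 ft³/s
Panel 4-5: Δb = 24.4 ft, d̄ = (2.68+0.65)/2 = 1.665, v̄ = (3.16+0.99)/2 = 2.075 → q = 24.4×1.665×2.075 = 84.30 ft³/s
Q = Σ q = 390.0 ft³/s

390 ft³/s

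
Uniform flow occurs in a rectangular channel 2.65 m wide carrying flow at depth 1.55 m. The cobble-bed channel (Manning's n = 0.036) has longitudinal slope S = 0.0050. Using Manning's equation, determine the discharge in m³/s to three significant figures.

A = b·y = 2.65 × 1.55 = 4.108 m²
P = b + 2y = 2.65 + 2×1.55 = 5.750 m
R = A/P = 4.108/5.750 = 0.7143 m
Q = (1/n)·A·R^(2/3)·S^(1/2) = (1/0.036) × 4.108 × 0.7143^(2/3) × 0.0050^(1/2) = 6.447 m³/s

6.45 m³/s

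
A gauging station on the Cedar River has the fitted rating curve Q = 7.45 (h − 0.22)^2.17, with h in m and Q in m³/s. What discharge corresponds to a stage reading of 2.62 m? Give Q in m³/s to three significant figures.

49.8 m³/s

Q = 7.45 × (2.62 − 0.22)^2.17 = 7.45 × 2.4^2.17 = 49.80 m³/s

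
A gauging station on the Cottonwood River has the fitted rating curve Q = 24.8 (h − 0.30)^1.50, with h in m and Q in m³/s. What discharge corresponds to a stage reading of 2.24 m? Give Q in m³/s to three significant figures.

67.0 m³/s

Q = 24.8 × (2.24 − 0.30)^1.50 = 24.8 × 1.94^1.50 = 67.01 m³/s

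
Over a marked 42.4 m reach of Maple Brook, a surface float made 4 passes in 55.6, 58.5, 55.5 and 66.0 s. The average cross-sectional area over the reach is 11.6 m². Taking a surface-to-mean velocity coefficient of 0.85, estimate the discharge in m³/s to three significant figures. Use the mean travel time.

t̄ = (55.6 + 58.5 + 55.5 + 66.0) / 4 = 58.9 s
v_surface = L / t̄ = 42.4 / 58.9 = 0.7199 m/s
v_mean = 0.85 × 0.7199 = 0.6119 m/s
Q = A × v_mean = 11.6 × 0.6119 = 7.098 m³/s

7.10 m³/s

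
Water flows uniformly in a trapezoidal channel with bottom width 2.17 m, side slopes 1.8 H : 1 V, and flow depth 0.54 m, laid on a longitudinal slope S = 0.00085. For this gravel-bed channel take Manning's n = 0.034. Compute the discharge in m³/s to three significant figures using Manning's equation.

0.771 m³/s

A = (b + z·y)·y = (2.17 + 1.8×0.54)×0.54 = 1.697 m²
P = b + 2y√(1+z²) = 2.17 + 2×0.54×√(1+1.8²) = 4.394 m
R = A/P = 1.697/4.394 = 0.3861 m
Q = (1/n)·A·R^(2/3)·S^(1/2) = (1/0.034) × 1.697 × 0.3861^(2/3) × 0.00085^(1/2) = 0.7715 m³/s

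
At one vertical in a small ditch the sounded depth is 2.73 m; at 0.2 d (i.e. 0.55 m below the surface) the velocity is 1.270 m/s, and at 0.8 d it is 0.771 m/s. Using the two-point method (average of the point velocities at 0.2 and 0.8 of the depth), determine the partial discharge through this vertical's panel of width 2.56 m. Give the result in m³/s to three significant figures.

7.13 m³/s

v̄ = (1.270 + 0.771) / 2 = 1.021 m/s
q = v̄ × d × w = 1.021 × 2.73 × 2.56 = 7.132 m³/s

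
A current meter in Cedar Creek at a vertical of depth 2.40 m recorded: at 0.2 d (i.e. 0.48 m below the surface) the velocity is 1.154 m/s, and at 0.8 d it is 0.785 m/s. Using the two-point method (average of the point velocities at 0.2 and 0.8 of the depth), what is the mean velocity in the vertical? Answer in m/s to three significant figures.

v̄ = (1.154 + 0.785) / 2 = 0.9695 m/s

0.970 m/s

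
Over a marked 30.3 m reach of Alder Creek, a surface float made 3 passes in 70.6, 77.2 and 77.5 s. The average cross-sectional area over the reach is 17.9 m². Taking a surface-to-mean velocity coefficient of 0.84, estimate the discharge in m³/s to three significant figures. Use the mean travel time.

6.07 m³/s

t̄ = (70.6 + 77.2 + 77.5) / 3 = 75.1 s
v_surface = L / t̄ = 30.3 / 75.1 = 0.4035 m/s
v_mean = 0.84 × 0.4035 = 0.3389 m/s
Q = A × v_mean = 17.9 × 0.3389 = 6.066 m³/s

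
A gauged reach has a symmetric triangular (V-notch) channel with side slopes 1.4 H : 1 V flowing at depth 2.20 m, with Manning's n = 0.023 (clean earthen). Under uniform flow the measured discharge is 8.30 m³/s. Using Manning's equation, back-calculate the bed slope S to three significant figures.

A = z·y² = 1.4×2.20² = 6.776 m²
P = 2y√(1+z²) = 2×2.20×√(1+1.4²) = 7.570 m
R = A/P = 6.776/7.570 = 0.8951 m
S = (Q·n / (1·A·R^(2/3)))² = (8.30×0.023 / (1×6.776×0.9288))² = 0.0009201

0.000920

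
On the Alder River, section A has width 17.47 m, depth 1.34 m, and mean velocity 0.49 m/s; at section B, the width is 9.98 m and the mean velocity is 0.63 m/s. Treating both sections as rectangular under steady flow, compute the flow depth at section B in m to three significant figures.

1.82 m

Q = A₁V₁ = (17.47×1.34) × 0.49 = 11.47 m³/s
d₂ = Q/(b₂ V₂) = 11.47/(9.98×0.63) = 1.824 m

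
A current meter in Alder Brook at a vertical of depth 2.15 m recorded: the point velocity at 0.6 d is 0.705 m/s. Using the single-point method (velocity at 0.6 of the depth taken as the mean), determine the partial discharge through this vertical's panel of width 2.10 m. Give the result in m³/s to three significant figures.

v̄ = v₀.₆ = 0.705 m/s
q = v̄ × d × w = 0.7050 × 2.15 × 2.10 = 3.183 m³/s

3.18 m³/s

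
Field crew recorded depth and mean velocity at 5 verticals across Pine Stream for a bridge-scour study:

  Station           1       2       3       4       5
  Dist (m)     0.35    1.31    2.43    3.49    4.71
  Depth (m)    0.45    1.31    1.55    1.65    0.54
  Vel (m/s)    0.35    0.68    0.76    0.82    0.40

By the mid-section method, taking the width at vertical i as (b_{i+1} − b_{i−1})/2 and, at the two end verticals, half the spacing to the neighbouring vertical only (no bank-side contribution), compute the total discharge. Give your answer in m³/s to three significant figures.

w_1 = (1.31 − 0.35)/2 = 0.48 m; q_1 = 0.35 × 0.45 × 0.48 = 0.07560 m³/s
w_2 = (2.43 − 0.35)/2 = 1.04 m; q_2 = 0.68 × 1.31 × 1.04 = 0.9264 m³/s
w_3 = (3.49 − 1.31)/2 = 1.09 m; q_3 = 0.76 × 1.55 × 1.09 = 1.284 m³/s
w_4 = (4.71 − 2.43)/2 = 1.14 m; q_4 = 0.82 × 1.65 × 1.14 = 1.542 m³/s
w_5 = (4.71 − 3.49)/2 = 0.61 m; q_5 = 0.40 × 0.54 × 0.61 = 0.1318 m³/s
Q = Σ qᵢ = 3.960 m³/s

3.96 m³/s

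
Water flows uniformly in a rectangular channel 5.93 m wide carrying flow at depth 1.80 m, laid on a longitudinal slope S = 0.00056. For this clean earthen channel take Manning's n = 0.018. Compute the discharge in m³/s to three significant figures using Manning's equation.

A = b·y = 5.93 × 1.80 = 10.67 m²
P = b + 2y = 5.93 + 2×1.80 = 9.530 m
R = A/P = 10.67/9.530 = 1.120 m
Q = (1/n)·A·R^(2/3)·S^(1/2) = (1/0.018) × 10.67 × 1.120^(2/3) × 0.00056^(1/2) = 15.13 m³/s

15.1 m³/s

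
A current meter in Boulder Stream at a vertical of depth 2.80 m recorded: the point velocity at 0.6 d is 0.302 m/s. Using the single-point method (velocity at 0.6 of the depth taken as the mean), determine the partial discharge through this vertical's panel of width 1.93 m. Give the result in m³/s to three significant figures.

1.63 m³/s

v̄ = v₀.₆ = 0.302 m/s
q = v̄ × d × w = 0.3020 × 2.80 × 1.93 = 1.632 m³/s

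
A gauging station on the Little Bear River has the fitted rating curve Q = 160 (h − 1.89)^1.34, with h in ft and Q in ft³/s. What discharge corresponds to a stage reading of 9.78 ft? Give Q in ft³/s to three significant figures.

Q = 160 × (9.78 − 1.89)^1.34 = 160 × 7.89^1.34 = 2548 ft³/s

2550 ft³/s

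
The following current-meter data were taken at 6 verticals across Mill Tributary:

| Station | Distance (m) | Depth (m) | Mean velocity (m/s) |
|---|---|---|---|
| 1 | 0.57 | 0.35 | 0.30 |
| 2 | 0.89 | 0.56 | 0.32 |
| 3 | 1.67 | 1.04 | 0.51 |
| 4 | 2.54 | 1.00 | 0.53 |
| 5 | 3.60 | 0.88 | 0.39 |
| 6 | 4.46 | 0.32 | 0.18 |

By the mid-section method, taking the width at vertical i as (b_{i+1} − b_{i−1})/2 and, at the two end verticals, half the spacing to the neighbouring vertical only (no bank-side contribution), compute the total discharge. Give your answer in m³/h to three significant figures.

5110 m³/h

w_1 = (0.89 − 0.57)/2 = 0.16 m; q_1 = 0.30 × 0.35 × 0.16 = 0.01680 m³/s
w_2 = (1.67 − 0.57)/2 = 0.55 m; q_2 = 0.32 × 0.56 × 0.55 = 0.09856 m³/s
w_3 = (2.54 − 0.89)/2 = 0.825 m; q_3 = 0.51 × 1.04 × 0.825 = 0.4376 m³/s
w_4 = (3.60 − 1.67)/2 = 0.965 m; q_4 = 0.53 × 1.00 × 0.965 = 0.5115 m³/s
w_5 = (4.46 − 2.54)/2 = 0.96 m; q_5 = 0.39 × 0.88 × 0.96 = 0.3295 m³/s
w_6 = (4.46 − 3.60)/2 = 0.43 m; q_6 = 0.18 × 0.32 × 0.43 = 0.02477 m³/s
Q = Σ qᵢ = 1.419 m³/s
= 1.419 × 3600 = 5107 m³/h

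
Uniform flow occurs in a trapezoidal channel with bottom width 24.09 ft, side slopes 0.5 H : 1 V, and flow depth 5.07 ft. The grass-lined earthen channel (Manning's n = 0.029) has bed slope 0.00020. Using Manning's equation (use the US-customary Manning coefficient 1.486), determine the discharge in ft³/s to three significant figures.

A = (b + z·y)·y = (24.09 + 0.5×5.07)×5.07 = 135.0 ft²
P = b + 2y√(1+z²) = 24.09 + 2×5.07×√(1+0.5²) = 35.43 ft
R = A/P = 135.0/35.43 = 3.810 ft
Q = (1.486/n)·A·R^(2/3)·S^(1/2) = (1.486/0.029) × 135.0 × 3.810^(2/3) × 0.00020^(1/2) = 238.6 ft³/s

239 ft³/s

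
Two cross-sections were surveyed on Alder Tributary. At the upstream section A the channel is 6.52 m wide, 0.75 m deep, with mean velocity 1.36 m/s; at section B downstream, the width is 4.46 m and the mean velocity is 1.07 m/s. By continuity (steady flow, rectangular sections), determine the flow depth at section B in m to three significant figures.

1.39 m

Q = A₁V₁ = (6.52×0.75) × 1.36 = 6.650 m³/s
d₂ = Q/(b₂ V₂) = 6.650/(4.46×1.07) = 1.394 m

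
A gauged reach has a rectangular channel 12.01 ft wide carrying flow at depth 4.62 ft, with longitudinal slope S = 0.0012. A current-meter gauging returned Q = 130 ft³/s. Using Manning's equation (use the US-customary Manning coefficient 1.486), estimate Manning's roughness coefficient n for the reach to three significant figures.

0.0417

A = b·y = 12.01 × 4.62 = 55.49 ft²
P = b + 2y = 12.01 + 2×4.62 = 21.25 ft
R = A/P = 55.49/21.25 = 2.611 ft
n = (1.486/Q)·A·R^(2/3)·S^(1/2) = (1.486/130) × 55.49 × 1.896 × 0.03464 = 0.04166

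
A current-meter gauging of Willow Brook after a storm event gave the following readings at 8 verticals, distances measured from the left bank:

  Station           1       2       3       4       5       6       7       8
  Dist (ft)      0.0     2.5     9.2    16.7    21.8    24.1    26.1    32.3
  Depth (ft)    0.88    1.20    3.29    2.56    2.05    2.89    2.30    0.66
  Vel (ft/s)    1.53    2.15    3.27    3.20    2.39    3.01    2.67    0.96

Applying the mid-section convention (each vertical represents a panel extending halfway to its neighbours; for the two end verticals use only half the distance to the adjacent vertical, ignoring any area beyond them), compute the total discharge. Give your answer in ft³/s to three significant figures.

w_1 = (2.5 − 0.0)/2 = 1.25 ft; q_1 = 1.53 × 0.88 × 1.25 = 1.683 ft³/s
w_2 = (9.2 − 0.0)/2 = 4.6 ft; q_2 = 2.15 × 1.20 × 4.6 = 11.87 ft³/s
w_3 = (16.7 − 2.5)/2 = 7.1 ft; q_3 = 3.27 × 3.29 × 7.1 = 76.38 ft³/s
w_4 = (21.8 − 9.2)/2 = 6.3 ft; q_4 = 3.20 × 2.56 × 6.3 = 51.61 ft³/s
w_5 = (24.1 − 16.7)/2 = 3.7 ft; q_5 = 2.39 × 2.05 × 3.7 = 18.13 ft³/s
w_6 = (26.1 − 21.8)/2 = 2.15 ft; q_6 = 3.01 × 2.89 × 2.15 = 18.70 ft³/s
w_7 = (32.3 − 24.1)/2 = 4.1 ft; q_7 = 2.67 × 2.30 × 4.1 = 25.18 ft³/s
w_8 = (32.3 − 26.1)/2 = 3.1 ft; q_8 = 0.96 × 0.66 × 3.1 = 1.964 ft³/s
Q = Σ qᵢ = 205.5 ft³/s

206 ft³/s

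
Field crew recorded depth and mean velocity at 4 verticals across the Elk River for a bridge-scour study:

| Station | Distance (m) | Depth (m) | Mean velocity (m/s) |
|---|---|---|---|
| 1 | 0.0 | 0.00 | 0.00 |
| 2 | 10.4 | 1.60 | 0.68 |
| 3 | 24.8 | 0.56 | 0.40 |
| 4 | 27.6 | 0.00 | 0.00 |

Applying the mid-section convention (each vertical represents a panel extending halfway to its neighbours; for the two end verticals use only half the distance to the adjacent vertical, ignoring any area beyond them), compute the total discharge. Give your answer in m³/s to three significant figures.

w_2 = (24.8 − 0.0)/2 = 12.4 m; q_2 = 0.68 × 1.60 × 12.4 = 13.49 m³/s
w_3 = (27.6 − 10.4)/2 = 8.6 m; q_3 = 0.40 × 0.56 × 8.6 = 1.926 m³/s
Stations 1, 4 contribute zero (depth or velocity is 0).
Q = Σ qᵢ = 15.42 m³/s

15.4 m³/s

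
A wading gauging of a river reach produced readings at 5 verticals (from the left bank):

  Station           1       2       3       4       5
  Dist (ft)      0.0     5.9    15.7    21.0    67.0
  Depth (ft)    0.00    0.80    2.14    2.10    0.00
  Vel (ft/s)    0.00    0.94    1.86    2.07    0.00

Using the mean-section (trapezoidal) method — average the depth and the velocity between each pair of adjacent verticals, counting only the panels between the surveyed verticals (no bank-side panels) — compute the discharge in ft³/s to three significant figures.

Panel 1-2: Δb = 5.9 ft, d̄ = (0.00+0.80)/2 = 0.4, v̄ = (0.00+0.94)/2 = 0.47 → q = 5.9×0.4×0.47 = 1.109 ft³/s
Panel 2-3: Δb = 9.8 ft, d̄ = (0.80+2.14)/2 = 1.47, v̄ = (0.94+1.86)/2 = 1.4 → q = 9.8×1.47×1.4 = 20.17 ft³/s
Panel 3-4: Δb = 5.3 ft, d̄ = (2.14+2.10)/2 = 2.12, v̄ = (1.86+2.07)/2 = 1.965 → q = 5.3×2.12×1.965 = 22.08 ft³/s
Panel 4-5: Δb = 46 ft, d̄ = (2.10+0.00)/2 = 1.05, v̄ = (2.07+0.00)/2 = 1.035 → q = 46×1.05×1.035 = 49.99 ft³/s
Q = Σ q = 93.35 ft³/s

93.3 ft³/s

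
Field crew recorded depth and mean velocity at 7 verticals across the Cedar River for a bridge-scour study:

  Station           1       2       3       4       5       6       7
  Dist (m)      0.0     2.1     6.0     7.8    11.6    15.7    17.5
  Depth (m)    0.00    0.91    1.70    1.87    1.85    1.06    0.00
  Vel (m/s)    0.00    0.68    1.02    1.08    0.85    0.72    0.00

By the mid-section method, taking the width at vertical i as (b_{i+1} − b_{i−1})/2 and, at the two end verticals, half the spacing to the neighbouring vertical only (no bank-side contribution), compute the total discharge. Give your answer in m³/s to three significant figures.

w_2 = (6.0 − 0.0)/2 = 3 m; q_2 = 0.68 × 0.91 × 3 = 1.856 m³/s
w_3 = (7.8 − 2.1)/2 = 2.85 m; q_3 = 1.02 × 1.70 × 2.85 = 4.942 m³/s
w_4 = (11.6 − 6.0)/2 = 2.8 m; q_4 = 1.08 × 1.87 × 2.8 = 5.655 m³/s
w_5 = (15.7 − 7.8)/2 = 3.95 m; q_5 = 0.85 × 1.85 × 3.95 = 6.211 m³/s
w_6 = (17.5 − 11.6)/2 = 2.95 m; q_6 = 0.72 × 1.06 × 2.95 = 2.251 m³/s
Stations 1, 7 contribute zero (depth or velocity is 0).
Q = Σ qᵢ = 20.92 m³/s

20.9 m³/s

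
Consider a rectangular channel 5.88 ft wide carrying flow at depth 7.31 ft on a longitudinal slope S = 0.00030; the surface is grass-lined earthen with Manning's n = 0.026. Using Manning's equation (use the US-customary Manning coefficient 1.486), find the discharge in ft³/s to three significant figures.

69.7 ft³/s

A = b·y = 5.88 × 7.31 = 42.98 ft²
P = b + 2y = 5.88 + 2×7.31 = 20.50 ft
R = A/P = 42.98/20.50 = 2.097 ft
Q = (1.486/n)·A·R^(2/3)·S^(1/2) = (1.486/0.026) × 42.98 × 2.097^(2/3) × 0.00030^(1/2) = 69.70 ft³/s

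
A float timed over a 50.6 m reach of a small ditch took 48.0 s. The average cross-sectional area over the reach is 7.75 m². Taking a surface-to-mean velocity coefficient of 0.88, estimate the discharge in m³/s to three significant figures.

v_surface = L / t̄ = 50.6 / 48 = 1.054 m/s
v_mean = 0.88 × 1.054 = 0.9277 m/s
Q = A × v_mean = 7.75 × 0.9277 = 7.189 m³/s

7.19 m³/s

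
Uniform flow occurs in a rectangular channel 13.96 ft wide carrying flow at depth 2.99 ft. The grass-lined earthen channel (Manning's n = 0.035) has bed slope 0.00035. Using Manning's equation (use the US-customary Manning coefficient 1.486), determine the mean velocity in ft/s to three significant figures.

A = b·y = 13.96 × 2.99 = 41.74 ft²
P = b + 2y = 13.96 + 2×2.99 = 19.94 ft
R = A/P = 41.74/19.94 = 2.093 ft
Q = (1.486/n)·A·R^(2/3)·S^(1/2) = (1.486/0.035) × 41.74 × 2.093^(2/3) × 0.00035^(1/2) = 54.25 ft³/s
V = Q/A = 54.25/41.74 = 1.300 ft/s

1.30 ft/s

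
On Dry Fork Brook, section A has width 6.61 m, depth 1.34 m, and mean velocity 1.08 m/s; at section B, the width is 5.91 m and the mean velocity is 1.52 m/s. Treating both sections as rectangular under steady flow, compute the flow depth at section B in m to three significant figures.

Q = A₁V₁ = (6.61×1.34) × 1.08 = 9.566 m³/s
d₂ = Q/(b₂ V₂) = 9.566/(5.91×1.52) = 1.065 m

1.06 m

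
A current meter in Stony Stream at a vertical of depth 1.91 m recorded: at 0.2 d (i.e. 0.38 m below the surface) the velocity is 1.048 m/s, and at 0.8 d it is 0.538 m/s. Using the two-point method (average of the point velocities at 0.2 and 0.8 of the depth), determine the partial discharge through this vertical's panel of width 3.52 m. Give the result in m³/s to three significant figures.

5.33 m³/s

v̄ = (1.048 + 0.538) / 2 = 0.7930 m/s
q = v̄ × d × w = 0.7930 × 1.91 × 3.52 = 5.331 m³/s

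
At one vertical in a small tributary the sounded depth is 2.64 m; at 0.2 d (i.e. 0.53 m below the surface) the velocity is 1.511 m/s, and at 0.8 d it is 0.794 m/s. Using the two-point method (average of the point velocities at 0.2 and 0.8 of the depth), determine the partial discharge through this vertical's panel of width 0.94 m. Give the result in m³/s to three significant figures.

2.86 m³/s

v̄ = (1.511 + 0.794) / 2 = 1.153 m/s
q = v̄ × d × w = 1.153 × 2.64 × 0.94 = 2.860 m³/s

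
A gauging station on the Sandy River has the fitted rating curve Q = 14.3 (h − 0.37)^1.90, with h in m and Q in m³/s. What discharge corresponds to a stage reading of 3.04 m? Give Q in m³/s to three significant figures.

92.4 m³/s

Q = 14.3 × (3.04 − 0.37)^1.90 = 14.3 × 2.67^1.90 = 92.41 m³/s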